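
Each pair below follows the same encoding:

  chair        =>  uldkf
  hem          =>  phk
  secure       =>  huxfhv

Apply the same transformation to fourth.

Read the word backwards and shift each letter +3.
For fourth: reverse → htruof; then shift: h+3=k, t+3=w, r+3=u, u+3=x, o+3=r, f+3=i.

kwuxri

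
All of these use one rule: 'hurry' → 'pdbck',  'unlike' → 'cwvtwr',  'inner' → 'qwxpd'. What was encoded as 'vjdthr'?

native

In hurry: h→p is +8, u→d is +9, r→b is +10, r→c is +11 — the shift increases by 1 each position. The shift increases by 1 at each position, starting from +8: 8, 9, 10, ….
Decoding vjdthr: v−8=n, j−9=a, d−10=t, t−11=i, h−12=v, r−13=e.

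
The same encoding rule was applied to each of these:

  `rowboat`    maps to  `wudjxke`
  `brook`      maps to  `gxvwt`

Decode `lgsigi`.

galaxy

In rowboat: r→w is +5, o→u is +6, w→d is +7, b→j is +8 — the shift increases by 1 each position. Letter i (0-indexed) is shifted by i+5, so successive shifts are 5, 6, 7, ….
Decoding lgsigi: l−5=g, g−6=a, s−7=l, i−8=a, g−9=x, i−10=y.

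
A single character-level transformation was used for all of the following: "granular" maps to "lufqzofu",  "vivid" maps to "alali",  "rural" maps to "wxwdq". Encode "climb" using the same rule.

honpg

Shifts by position in granular: pos 0: g→l (+5), pos 1: r→u (+3), pos 2: a→f (+5), pos 3: n→q (+3) — repeating every 2. It's a Vigenère-style cipher with numeric key [5,3]: position i shifts by key[i mod 2].
Applying it to climb: c+5=h, l+3=o, i+5=n, m+3=p, b+5=g.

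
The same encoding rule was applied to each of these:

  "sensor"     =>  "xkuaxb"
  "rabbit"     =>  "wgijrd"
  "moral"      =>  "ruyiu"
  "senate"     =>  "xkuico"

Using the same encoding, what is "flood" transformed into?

krvwm

In sensor: s→x is +5, e→k is +6, n→u is +7, s→a is +8 — the shift increases by 1 each position. Letter i (0-indexed) is shifted by i+5, so successive shifts are 5, 6, 7, ….
Applying it to flood: f+5=k, l+6=r, o+7=v, o+8=w, d+9=m.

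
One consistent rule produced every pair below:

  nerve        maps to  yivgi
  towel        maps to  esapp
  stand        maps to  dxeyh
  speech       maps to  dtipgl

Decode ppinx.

Shifts by position in nerve: pos 0: n→y (+11), pos 1: e→i (+4), pos 2: r→v (+4), pos 3: v→g (+11), pos 4: e→i (+4) — repeating every 3. The shifts repeat in a cycle of length 3: positions 0,1,… shift by +11, +4, +4, then the pattern repeats.
Undoing it on ppinx: p−11=e, p−4=l, i−4=e, n−11=c, x−4=t.

elect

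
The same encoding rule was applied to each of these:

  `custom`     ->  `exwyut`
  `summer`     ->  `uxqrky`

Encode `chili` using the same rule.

In custom: c→e is +2, u→x is +3, s→w is +4, t→y is +5 — the shift increases by 1 each position. Letter i (0-indexed) is shifted by i+2, so successive shifts are 2, 3, 4, ….
On chili: c+2=e, h+3=k, i+4=m, l+5=q, i+6=o.

ekmqo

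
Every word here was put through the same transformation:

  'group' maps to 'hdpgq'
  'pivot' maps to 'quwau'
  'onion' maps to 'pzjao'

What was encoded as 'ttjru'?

Shifts by position in group: pos 0: g→h (+1), pos 1: r→d (+12), pos 2: o→p (+1), pos 3: u→g (+12) — repeating every 2. A repeating key of period 2 is used — shifts +1, +12 over and over.
Undoing it on ttjru: t−1=s, t−12=h, j−1=i, r−12=f, u−1=t.

shift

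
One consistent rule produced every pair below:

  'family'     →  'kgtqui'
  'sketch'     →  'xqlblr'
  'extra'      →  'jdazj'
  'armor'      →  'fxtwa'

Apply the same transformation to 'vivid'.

In family: f→k is +5, a→g is +6, m→t is +7, i→q is +8 — the shift increases by 1 each position. Each letter shifts forward by (position + 5), i.e. 5, 6, 7, … — the shift grows by one for each successive letter.
On vivid: v+5=a, i+6=o, v+7=c, i+8=q, d+9=m.

aocqm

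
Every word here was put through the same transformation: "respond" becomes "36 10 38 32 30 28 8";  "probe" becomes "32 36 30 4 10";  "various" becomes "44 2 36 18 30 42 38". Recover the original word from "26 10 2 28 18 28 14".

meaning

Each letter becomes 2×(its alphabet position, a=1..z=26).
Decoding 26 10 2 28 18 28 14: 26→(26−0)÷2=13=m, 10→(10−0)÷2=5=e, 2→(2−0)÷2=1=a, 28→(28−0)÷2=14=n, 18→(18−0)÷2=9=i, 28→(28−0)÷2=14=n, 14→(14−0)÷2=7=g.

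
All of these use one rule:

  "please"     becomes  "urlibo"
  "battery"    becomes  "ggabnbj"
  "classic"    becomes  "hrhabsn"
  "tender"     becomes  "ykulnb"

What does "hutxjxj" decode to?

company

In please: p→u is +5, l→r is +6, e→l is +7, a→i is +8 — the shift increases by 1 each position. Letter i (0-indexed) is shifted by i+5, so successive shifts are 5, 6, 7, ….
Undoing it on hutxjxj: h−5=c, u−6=o, t−7=m, x−8=p, j−9=a, x−10=n, j−11=y.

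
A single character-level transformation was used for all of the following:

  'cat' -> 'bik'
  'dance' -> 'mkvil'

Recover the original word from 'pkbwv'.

The output letters match the input read backwards, each shifted +8: cat reversed is tac. Two steps: reverse the string, then apply a Caesar shift of +8.
Reversing it on pkbwv: shift back: p−8=h, k−8=c, b−8=t, w−8=o, v−8=n → hcton; then reverse → notch.

notch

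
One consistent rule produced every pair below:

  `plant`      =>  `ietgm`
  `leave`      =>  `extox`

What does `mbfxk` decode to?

timer

Compare letters: p→i is +19, l→e is +19, a→t is +19 — a constant shift. It's a constant shift of +19 (ROT19).
Reversing it on mbfxk: m−19=t, b−19=i, f−19=m, x−19=e, k−19=r.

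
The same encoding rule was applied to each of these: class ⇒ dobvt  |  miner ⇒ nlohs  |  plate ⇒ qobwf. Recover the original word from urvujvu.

tourist

It's a Vigenère-style cipher with numeric key [1,3]: position i shifts by key[i mod 2].
Decoding urvujvu: u−1=t, r−3=o, v−1=u, u−3=r, j−1=i, v−3=s, u−1=t.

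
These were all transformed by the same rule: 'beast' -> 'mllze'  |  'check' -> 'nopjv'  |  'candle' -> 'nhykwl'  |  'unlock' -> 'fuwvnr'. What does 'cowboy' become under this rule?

Shifts by position in beast: pos 0: b→m (+11), pos 1: e→l (+7), pos 2: a→l (+11), pos 3: s→z (+7) — repeating every 2. It's a Vigenère-style cipher with numeric key [11,7]: position i shifts by key[i mod 2].
On cowboy: c+11=n, o+7=v, w+11=h, b+7=i, o+11=z, y+7=f.

nvhizf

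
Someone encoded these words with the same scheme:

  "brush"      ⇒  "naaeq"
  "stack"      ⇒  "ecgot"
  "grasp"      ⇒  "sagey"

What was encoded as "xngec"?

least

Shifts by position in brush: pos 0: b→n (+12), pos 1: r→a (+9), pos 2: u→a (+6), pos 3: s→e (+12), pos 4: h→q (+9) — repeating every 3. The shifts repeat in a cycle of length 3: positions 0,1,… shift by +12, +9, +6, then the pattern repeats.
Reversing it on xngec: x−12=l, n−9=e, g−6=a, e−12=s, c−9=t.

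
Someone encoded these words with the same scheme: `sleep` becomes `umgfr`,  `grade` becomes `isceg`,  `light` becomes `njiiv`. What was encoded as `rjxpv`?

The shifts repeat in a cycle of length 2: positions 0,1,… shift by +2, +1, then the pattern repeats.
Decoding rjxpv: r−2=p, j−1=i, x−2=v, p−1=o, v−2=t.

pivot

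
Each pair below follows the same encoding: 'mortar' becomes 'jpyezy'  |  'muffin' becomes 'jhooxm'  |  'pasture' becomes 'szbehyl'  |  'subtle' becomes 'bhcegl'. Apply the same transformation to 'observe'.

m(12)→j(9) and o(14)→p(15) fit y≡3x+25 (mod 26); the inverse of 3 mod 26 is 9. Each letter's alphabet position (a=0..z=25) is mapped through 3·x+25 mod 26 — an affine cipher.
Applying it to observe: o(14)→3·14+25≡15=p; b(1)→3·1+25≡2=c; s(18)→3·18+25≡1=b; e(4)→3·4+25≡11=l; r(17)→3·17+25≡24=y; v(21)→3·21+25≡10=k; e(4)→3·4+25≡11=l (all mod 26).

pcblykl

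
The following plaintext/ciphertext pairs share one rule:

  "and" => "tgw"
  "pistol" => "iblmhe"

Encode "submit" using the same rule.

lnufbm

Each letter is shifted forward by 19 in the alphabet (a Caesar shift of +19).
Applying it to submit: s+19=l, u+19=n, b+19=u, m+19=f, i+19=b, t+19=m.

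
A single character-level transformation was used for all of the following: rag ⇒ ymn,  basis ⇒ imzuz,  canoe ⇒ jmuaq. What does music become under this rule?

The rule splits by letter class: vowels +12, consonants +7.
On music: m(cons)+7=t, u(vowel)+12=g, s(cons)+7=z, i(vowel)+12=u, c(cons)+7=j.

tgzuj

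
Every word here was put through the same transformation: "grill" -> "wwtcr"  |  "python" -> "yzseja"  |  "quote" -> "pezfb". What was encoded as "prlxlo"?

The word is reversed, then every letter is shifted forward by 11.
Undoing it on prlxlo: shift back: p−11=e, r−11=g, l−11=a, x−11=m, l−11=a, o−11=d → egamad; then reverse → damage.

damage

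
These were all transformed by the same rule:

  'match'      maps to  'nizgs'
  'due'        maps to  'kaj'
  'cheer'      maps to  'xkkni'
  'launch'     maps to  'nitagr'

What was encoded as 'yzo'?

The output letters match the input read backwards, each shifted +6: match reversed is hctam. Two steps: reverse the string, then apply a Caesar shift of +6.
Decoding yzo: shift back: y−6=s, z−6=t, o−6=i → sti; then reverse → its.

its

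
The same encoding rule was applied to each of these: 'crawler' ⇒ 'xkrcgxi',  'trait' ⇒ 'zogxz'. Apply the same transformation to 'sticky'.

eqiozy

The output letters match the input read backwards, each shifted +6: crawler reversed is relwarc. The word is reversed, then every letter is shifted forward by 6.
Applying it to sticky: reverse → ykcits; then shift: y+6=e, k+6=q, c+6=i, i+6=o, t+6=z, s+6=y.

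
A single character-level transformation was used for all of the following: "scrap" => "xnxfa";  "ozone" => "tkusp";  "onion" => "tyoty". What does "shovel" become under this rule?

A repeating key of period 3 is used — shifts +5, +11, +6 over and over.
On shovel: s+5=x, h+11=s, o+6=u, v+5=a, e+11=p, l+6=r.

xsuapr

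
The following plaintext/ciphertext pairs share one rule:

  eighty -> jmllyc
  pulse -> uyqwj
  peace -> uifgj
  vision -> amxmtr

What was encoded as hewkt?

Shifts by position in eighty: pos 0: e→j (+5), pos 1: i→m (+4), pos 2: g→l (+5), pos 3: h→l (+4) — repeating every 2. The shifts repeat in a cycle of length 2: positions 0,1,… shift by +5, +4, then the pattern repeats.
Decoding hewkt: h−5=c, e−4=a, w−5=r, k−4=g, t−5=o.

cargo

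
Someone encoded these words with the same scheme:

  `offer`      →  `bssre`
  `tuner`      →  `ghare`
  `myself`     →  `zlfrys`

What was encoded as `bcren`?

opera

Compare letters: o→b is +13, f→s is +13, f→s is +13 — a constant shift. It's a constant shift of +13 (ROT13).
Undoing it on bcren: b−13=o, c−13=p, r−13=e, e−13=r, n−13=a.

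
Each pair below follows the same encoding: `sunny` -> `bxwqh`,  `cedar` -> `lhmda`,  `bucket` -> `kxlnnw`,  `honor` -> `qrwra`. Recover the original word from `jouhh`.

alley

Shifts by position in sunny: pos 0: s→b (+9), pos 1: u→x (+3), pos 2: n→w (+9), pos 3: n→q (+3) — repeating every 2. A repeating key of period 2 is used — shifts +9, +3 over and over.
Undoing it on jouhh: j−9=a, o−3=l, u−9=l, h−3=e, h−9=y.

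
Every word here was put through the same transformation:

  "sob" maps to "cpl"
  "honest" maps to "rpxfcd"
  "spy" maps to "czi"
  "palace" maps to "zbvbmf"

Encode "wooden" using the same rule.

The shift depends on letter class: consonant s→c is +10, but vowel o→p is +1. The rule splits by letter class: vowels +1, consonants +10.
Applying it to wooden: w(cons)+10=g, o(vowel)+1=p, o(vowel)+1=p, d(cons)+10=n, e(vowel)+1=f, n(cons)+10=x.

gppnfx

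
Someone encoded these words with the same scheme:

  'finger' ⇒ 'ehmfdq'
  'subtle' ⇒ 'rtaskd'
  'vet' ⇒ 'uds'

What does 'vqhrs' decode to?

wrist

Compare letters: f→e is +25, i→h is +25, n→m is +25 — a constant shift. This is a Caesar cipher with shift 25.
Undoing it on vqhrs: v−25=w, q−25=r, h−25=i, r−25=s, s−25=t.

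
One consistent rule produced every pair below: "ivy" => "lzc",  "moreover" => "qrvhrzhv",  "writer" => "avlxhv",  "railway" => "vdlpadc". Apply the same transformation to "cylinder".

gcplrhhv

Vowels shift forward by 3 and consonants shift forward by 4.
For cylinder: c(cons)+4=g, y(cons)+4=c, l(cons)+4=p, i(vowel)+3=l, n(cons)+4=r, d(cons)+4=h, e(vowel)+3=h, r(cons)+4=v.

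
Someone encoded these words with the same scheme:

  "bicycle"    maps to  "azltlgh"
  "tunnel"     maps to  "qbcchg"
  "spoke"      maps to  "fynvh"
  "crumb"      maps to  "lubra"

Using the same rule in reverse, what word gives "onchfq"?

honest

b(1)→a(0) and i(8)→z(25) fit y≡11x+15 (mod 26); the inverse of 11 mod 26 is 19. Treating letters as 0–25, the rule is x ↦ 11x + 15 (mod 26).
Decoding onchfq: o(14)→19·(14−15)≡7=h; n(13)→19·(13−15)≡14=o; c(2)→19·(2−15)≡13=n; h(7)→19·(7−15)≡4=e; f(5)→19·(5−15)≡18=s; q(16)→19·(16−15)≡19=t (all mod 26).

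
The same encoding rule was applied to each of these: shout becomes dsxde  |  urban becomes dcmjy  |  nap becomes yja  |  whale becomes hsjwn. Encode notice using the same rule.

yxernn

The shift depends on letter class: consonant s→d is +11, but vowel o→x is +9. Vowels shift forward by 9 and consonants shift forward by 11.
On notice: n(cons)+11=y, o(vowel)+9=x, t(cons)+11=e, i(vowel)+9=r, c(cons)+11=n, e(vowel)+9=n.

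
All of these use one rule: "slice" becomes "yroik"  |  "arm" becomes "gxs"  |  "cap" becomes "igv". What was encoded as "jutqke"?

donkey

Compare letters: s→y is +6, l→r is +6, i→o is +6 — a constant shift. Each letter is shifted forward by 6 in the alphabet (a Caesar shift of +6).
Reversing it on jutqke: j−6=d, u−6=o, t−6=n, q−6=k, k−6=e, e−6=y.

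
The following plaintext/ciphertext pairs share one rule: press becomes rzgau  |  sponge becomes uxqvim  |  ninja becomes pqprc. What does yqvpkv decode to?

within

Shifts by position in press: pos 0: p→r (+2), pos 1: r→z (+8), pos 2: e→g (+2), pos 3: s→a (+8) — repeating every 2. A repeating key of period 2 is used — shifts +2, +8 over and over.
Decoding yqvpkv: y−2=w, q−8=i, v−2=t, p−8=h, k−2=i, v−8=n.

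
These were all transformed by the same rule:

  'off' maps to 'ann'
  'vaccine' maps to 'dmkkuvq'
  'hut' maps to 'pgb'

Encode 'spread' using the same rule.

Two shifts are in play — +12 for a/e/i/o/u, +8 for every other letter.
For spread: s(cons)+8=a, p(cons)+8=x, r(cons)+8=z, e(vowel)+12=q, a(vowel)+12=m, d(cons)+8=l.

axzqml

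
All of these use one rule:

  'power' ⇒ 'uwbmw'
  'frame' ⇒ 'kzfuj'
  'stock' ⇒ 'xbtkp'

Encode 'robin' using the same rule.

wwgqs

Shifts by position in power: pos 0: p→u (+5), pos 1: o→w (+8), pos 2: w→b (+5), pos 3: e→m (+8) — repeating every 2. It's a Vigenère-style cipher with numeric key [5,8]: position i shifts by key[i mod 2].
For robin: r+5=w, o+8=w, b+5=g, i+8=q, n+5=s.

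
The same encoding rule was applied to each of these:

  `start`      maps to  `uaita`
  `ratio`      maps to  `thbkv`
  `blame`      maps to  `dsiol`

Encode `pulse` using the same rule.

rbtul

Shifts by position in start: pos 0: s→u (+2), pos 1: t→a (+7), pos 2: a→i (+8), pos 3: r→t (+2), pos 4: t→a (+7) — repeating every 3. A repeating key of period 3 is used — shifts +2, +7, +8 over and over.
On pulse: p+2=r, u+7=b, l+8=t, s+2=u, e+7=l.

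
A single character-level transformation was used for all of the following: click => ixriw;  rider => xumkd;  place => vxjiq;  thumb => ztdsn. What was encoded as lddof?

The shifts repeat in a cycle of length 3: positions 0,1,… shift by +6, +12, +9, then the pattern repeats.
Reversing it on lddof: l−6=f, d−12=r, d−9=u, o−6=i, f−12=t.

fruit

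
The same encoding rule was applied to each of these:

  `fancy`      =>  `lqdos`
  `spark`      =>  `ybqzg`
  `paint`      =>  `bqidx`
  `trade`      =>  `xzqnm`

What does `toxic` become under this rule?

xctio

f(5)→l(11) and a(0)→q(16) fit y≡25x+16 (mod 26); the inverse of 25 mod 26 is 25. Treating letters as 0–25, the rule is x ↦ 25x + 16 (mod 26).
For toxic: t(19)→25·19+16≡23=x; o(14)→25·14+16≡2=c; x(23)→25·23+16≡19=t; i(8)→25·8+16≡8=i; c(2)→25·2+16≡14=o (all mod 26).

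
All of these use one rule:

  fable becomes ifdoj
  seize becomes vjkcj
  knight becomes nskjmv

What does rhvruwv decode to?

A repeating key of period 3 is used — shifts +3, +5, +2 over and over.
Decoding rhvruwv: r−3=o, h−5=c, v−2=t, r−3=o, u−5=p, w−2=u, v−3=s.

octopus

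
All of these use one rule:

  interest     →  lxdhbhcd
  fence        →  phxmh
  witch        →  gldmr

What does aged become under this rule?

The shift depends on letter class: consonant n→x is +10, but vowel i→l is +3. Vowels shift forward by 3 and consonants shift forward by 10.
For aged: a(vowel)+3=d, g(cons)+10=q, e(vowel)+3=h, d(cons)+10=n.

dqhn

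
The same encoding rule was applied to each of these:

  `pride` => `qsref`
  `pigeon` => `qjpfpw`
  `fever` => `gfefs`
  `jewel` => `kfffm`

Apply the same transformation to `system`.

tzbufv

The shifts repeat in a cycle of length 3: positions 0,1,… shift by +1, +1, +9, then the pattern repeats.
Applying it to system: s+1=t, y+1=z, s+9=b, t+1=u, e+1=f, m+9=v.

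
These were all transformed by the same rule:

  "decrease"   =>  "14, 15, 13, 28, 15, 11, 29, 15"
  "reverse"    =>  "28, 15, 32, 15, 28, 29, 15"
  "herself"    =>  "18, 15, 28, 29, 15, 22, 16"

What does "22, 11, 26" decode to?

d is letter #4 and maps to 14: an offset of 10. Each letter is replaced by its alphabet position (a=1..z=26) + 10.
Undoing it on 22, 11, 26: 22→(22−10)÷1=12=l, 11→(11−10)÷1=1=a, 26→(26−10)÷1=16=p.

lap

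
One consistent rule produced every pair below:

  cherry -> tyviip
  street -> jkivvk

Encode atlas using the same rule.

rkcrj

Compare letters: c→t is +17, h→y is +17, e→v is +17 — a constant shift. Each letter is shifted forward by 17 in the alphabet (a Caesar shift of +17).
For atlas: a+17=r, t+17=k, l+17=c, a+17=r, s+17=j.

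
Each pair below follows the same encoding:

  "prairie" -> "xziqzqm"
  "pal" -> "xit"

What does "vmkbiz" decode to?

nectar

This is a Caesar cipher with shift 8.
Undoing it on vmkbiz: v−8=n, m−8=e, k−8=c, b−8=t, i−8=a, z−8=r.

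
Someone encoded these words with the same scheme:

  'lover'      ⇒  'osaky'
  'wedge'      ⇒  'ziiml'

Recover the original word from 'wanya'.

twist

Letter i (0-indexed) is shifted by i+3, so successive shifts are 3, 4, 5, ….
Decoding wanya: w−3=t, a−4=w, n−5=i, y−6=s, a−7=t.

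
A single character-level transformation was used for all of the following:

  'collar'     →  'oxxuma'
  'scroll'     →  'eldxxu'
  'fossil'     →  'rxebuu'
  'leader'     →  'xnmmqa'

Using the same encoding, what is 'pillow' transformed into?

Shifts by position in collar: pos 0: c→o (+12), pos 1: o→x (+9), pos 2: l→x (+12), pos 3: l→u (+9) — repeating every 2. It's a Vigenère-style cipher with numeric key [12,9]: position i shifts by key[i mod 2].
Applying it to pillow: p+12=b, i+9=r, l+12=x, l+9=u, o+12=a, w+9=f.

brxuaf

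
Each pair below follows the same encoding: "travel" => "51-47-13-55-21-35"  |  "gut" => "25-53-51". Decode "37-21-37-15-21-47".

t(#20)→51 and r(#18)→47: differences scale by 2, so n = 2·pos + 11. With a=1..z=26, the number is 2·pos + 11.
Reversing it on 37-21-37-15-21-47: 37→(37−11)÷2=13=m, 21→(21−11)÷2=5=e, 37→(37−11)÷2=13=m, 15→(15−11)÷2=2=b, 21→(21−11)÷2=5=e, 47→(47−11)÷2=18=r.

member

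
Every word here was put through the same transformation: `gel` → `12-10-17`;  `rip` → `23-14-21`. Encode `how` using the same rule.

Letters become their 1-based position plus 5 (so a→6, b→7, …).
On how: h=8→13, o=15→20, w=23→28.

13-20-28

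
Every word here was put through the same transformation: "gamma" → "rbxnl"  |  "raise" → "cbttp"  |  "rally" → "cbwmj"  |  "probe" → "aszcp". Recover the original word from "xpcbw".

moral

It's a Vigenère-style cipher with numeric key [11,1]: position i shifts by key[i mod 2].
Reversing it on xpcbw: x−11=m, p−1=o, c−11=r, b−1=a, w−11=l.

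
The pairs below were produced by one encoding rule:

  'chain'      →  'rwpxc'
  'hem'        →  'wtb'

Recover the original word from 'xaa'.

Each letter is shifted forward by 15 in the alphabet (a Caesar shift of +15).
Undoing it on xaa: x−15=i, a−15=l, a−15=l.

ill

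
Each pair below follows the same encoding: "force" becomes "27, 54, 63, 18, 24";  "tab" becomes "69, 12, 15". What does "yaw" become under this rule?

84, 12, 78

The formula is n = 3×(alphabet index, a=1) + 9.
On yaw: y=25→84, a=1→12, w=23→78.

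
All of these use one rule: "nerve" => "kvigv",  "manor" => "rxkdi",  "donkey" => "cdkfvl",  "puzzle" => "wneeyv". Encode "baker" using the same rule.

qxfvi

Treating letters as 0–25, the rule is x ↦ 19x + 23 (mod 26).
For baker: b(1)→19·1+23≡16=q; a(0)→19·0+23≡23=x; k(10)→19·10+23≡5=f; e(4)→19·4+23≡21=v; r(17)→19·17+23≡8=i (all mod 26).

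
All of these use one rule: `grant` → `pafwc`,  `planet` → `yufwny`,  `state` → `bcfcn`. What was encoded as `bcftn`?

Shifts by position in grant: pos 0: g→p (+9), pos 1: r→a (+9), pos 2: a→f (+5), pos 3: n→w (+9), pos 4: t→c (+9) — repeating every 3. A repeating key of period 3 is used — shifts +9, +9, +5 over and over.
Decoding bcftn: b−9=s, c−9=t, f−5=a, t−9=k, n−9=e.

stake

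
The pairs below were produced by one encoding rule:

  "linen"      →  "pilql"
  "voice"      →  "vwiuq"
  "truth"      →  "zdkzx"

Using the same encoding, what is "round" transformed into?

Each letter's alphabet position (a=0..z=25) is mapped through 11·x+24 mod 26 — an affine cipher.
For round: r(17)→11·17+24≡3=d; o(14)→11·14+24≡22=w; u(20)→11·20+24≡10=k; n(13)→11·13+24≡11=l; d(3)→11·3+24≡5=f (all mod 26).

dwklf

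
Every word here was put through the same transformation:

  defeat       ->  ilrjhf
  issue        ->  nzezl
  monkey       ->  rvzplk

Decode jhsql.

eagle

Shifts by position in defeat: pos 0: d→i (+5), pos 1: e→l (+7), pos 2: f→r (+12), pos 3: e→j (+5), pos 4: a→h (+7), pos 5: t→f (+12) — repeating every 3. It's a Vigenère-style cipher with numeric key [5,7,12]: position i shifts by key[i mod 3].
Reversing it on jhsql: j−5=e, h−7=a, s−12=g, q−5=l, l−7=e.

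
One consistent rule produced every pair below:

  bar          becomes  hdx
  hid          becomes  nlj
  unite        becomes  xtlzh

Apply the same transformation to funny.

lxtte

The shift depends on letter class: consonant b→h is +6, but vowel a→d is +3. Two shifts are in play — +3 for a/e/i/o/u, +6 for every other letter.
On funny: f(cons)+6=l, u(vowel)+3=x, n(cons)+6=t, n(cons)+6=t, y(cons)+6=e.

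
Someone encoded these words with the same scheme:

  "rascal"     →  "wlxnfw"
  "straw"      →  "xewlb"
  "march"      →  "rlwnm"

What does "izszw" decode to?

donor

Shifts by position in rascal: pos 0: r→w (+5), pos 1: a→l (+11), pos 2: s→x (+5), pos 3: c→n (+11) — repeating every 2. It's a Vigenère-style cipher with numeric key [5,11]: position i shifts by key[i mod 2].
Undoing it on izszw: i−5=d, z−11=o, s−5=n, z−11=o, w−5=r.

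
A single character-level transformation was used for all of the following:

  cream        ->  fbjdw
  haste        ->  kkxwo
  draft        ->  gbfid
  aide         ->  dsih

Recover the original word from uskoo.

rifle

Shifts by position in cream: pos 0: c→f (+3), pos 1: r→b (+10), pos 2: e→j (+5), pos 3: a→d (+3), pos 4: m→w (+10) — repeating every 3. A repeating key of period 3 is used — shifts +3, +10, +5 over and over.
Decoding uskoo: u−3=r, s−10=i, k−5=f, o−3=l, o−10=e.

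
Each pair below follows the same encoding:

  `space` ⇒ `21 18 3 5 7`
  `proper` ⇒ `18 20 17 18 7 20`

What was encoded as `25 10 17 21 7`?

whose

Each letter is replaced by its alphabet position (a=1..z=26) + 2.
Reversing it on 25 10 17 21 7: 25→(25−2)÷1=23=w, 10→(10−2)÷1=8=h, 17→(17−2)÷1=15=o, 21→(21−2)÷1=19=s, 7→(7−2)÷1=5=e.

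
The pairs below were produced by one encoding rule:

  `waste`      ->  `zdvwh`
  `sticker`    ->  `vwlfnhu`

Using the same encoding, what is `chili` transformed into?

Compare letters: w→z is +3, a→d is +3, s→v is +3 — a constant shift. Each letter is shifted forward by 3 in the alphabet (a Caesar shift of +3).
On chili: c+3=f, h+3=k, i+3=l, l+3=o, i+3=l.

fklol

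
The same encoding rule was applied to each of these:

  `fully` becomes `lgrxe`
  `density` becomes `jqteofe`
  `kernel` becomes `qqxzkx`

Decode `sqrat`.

A repeating key of period 2 is used — shifts +6, +12 over and over.
Reversing it on sqrat: s−6=m, q−12=e, r−6=l, a−12=o, t−6=n.

melon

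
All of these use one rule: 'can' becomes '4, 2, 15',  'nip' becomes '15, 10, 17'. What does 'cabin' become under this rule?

Each letter is replaced by its alphabet position (a=1..z=26) + 1.
Applying it to cabin: c=3→4, a=1→2, b=2→3, i=9→10, n=14→15.

4, 2, 3, 10, 15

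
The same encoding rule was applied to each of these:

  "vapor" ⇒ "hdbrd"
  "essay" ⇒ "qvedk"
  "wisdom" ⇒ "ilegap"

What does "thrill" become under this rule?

A repeating key of period 2 is used — shifts +12, +3 over and over.
For thrill: t+12=f, h+3=k, r+12=d, i+3=l, l+12=x, l+3=o.

fkdlxo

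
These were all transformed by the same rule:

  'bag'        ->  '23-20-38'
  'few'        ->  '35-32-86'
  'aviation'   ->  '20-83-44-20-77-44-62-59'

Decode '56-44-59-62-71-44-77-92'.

b(#2)→23 and a(#1)→20: differences scale by 3, so n = 3·pos + 17. With a=1..z=26, the number is 3·pos + 17.
Reversing it on 56-44-59-62-71-44-77-92: 56→(56−17)÷3=13=m, 44→(44−17)÷3=9=i, 59→(59−17)÷3=14=n, 62→(62−17)÷3=15=o, 71→(71−17)÷3=18=r, 44→(44−17)÷3=9=i, 77→(77−17)÷3=20=t, 92→(92−17)÷3=25=y.

minority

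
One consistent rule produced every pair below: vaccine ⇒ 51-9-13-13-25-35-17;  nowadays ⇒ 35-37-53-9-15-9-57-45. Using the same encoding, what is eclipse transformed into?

v(#22)→51 and a(#1)→9: differences scale by 2, so n = 2·pos + 7. Each letter becomes 2×(its alphabet position, a=1..z=26) + 7.
On eclipse: e=5→17, c=3→13, l=12→31, i=9→25, p=16→39, s=19→45, e=5→17.

17-13-31-25-39-45-17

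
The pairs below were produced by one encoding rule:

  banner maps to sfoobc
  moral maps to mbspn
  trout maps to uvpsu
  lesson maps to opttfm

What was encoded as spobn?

The output letters match the input read backwards, each shifted +1: banner reversed is rennab. Read the word backwards and shift each letter +1.
Decoding spobn: shift back: s−1=r, p−1=o, o−1=n, b−1=a, n−1=m → ronam; then reverse → manor.

manor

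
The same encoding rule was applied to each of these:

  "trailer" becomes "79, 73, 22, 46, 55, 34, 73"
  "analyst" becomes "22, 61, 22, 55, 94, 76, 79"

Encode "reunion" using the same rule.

t(#20)→79 and r(#18)→73: differences scale by 3, so n = 3·pos + 19. The formula is n = 3×(alphabet index, a=1) + 19.
On reunion: r=18→73, e=5→34, u=21→82, n=14→61, i=9→46, o=15→64, n=14→61.

73, 34, 82, 61, 46, 64, 61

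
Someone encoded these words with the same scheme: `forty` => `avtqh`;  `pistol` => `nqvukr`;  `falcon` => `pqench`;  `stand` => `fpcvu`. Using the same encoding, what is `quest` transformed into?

vugws

The output letters match the input read backwards, each shifted +2: forty reversed is ytrof. Read the word backwards and shift each letter +2.
On quest: reverse → tseuq; then shift: t+2=v, s+2=u, e+2=g, u+2=w, q+2=s.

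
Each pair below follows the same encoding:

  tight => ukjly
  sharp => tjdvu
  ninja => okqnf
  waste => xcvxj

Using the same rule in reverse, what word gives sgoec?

Each letter shifts forward by (position + 1), i.e. 1, 2, 3, … — the shift grows by one for each successive letter.
Undoing it on sgoec: s−1=r, g−2=e, o−3=l, e−4=a, c−5=x.

relax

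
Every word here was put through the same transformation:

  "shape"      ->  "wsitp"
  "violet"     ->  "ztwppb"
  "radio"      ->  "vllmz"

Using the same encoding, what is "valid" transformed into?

Shifts by position in shape: pos 0: s→w (+4), pos 1: h→s (+11), pos 2: a→i (+8), pos 3: p→t (+4), pos 4: e→p (+11) — repeating every 3. A repeating key of period 3 is used — shifts +4, +11, +8 over and over.
On valid: v+4=z, a+11=l, l+8=t, i+4=m, d+11=o.

zltmo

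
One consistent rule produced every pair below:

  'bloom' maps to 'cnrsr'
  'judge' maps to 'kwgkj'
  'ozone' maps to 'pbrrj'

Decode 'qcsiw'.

In bloom: b→c is +1, l→n is +2, o→r is +3, o→s is +4 — the shift increases by 1 each position. The shift increases by 1 at each position, starting from +1: 1, 2, 3, ….
Decoding qcsiw: q−1=p, c−2=a, s−3=p, i−4=e, w−5=r.

paper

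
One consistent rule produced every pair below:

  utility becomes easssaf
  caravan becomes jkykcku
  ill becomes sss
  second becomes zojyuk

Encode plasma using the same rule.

wskztk

The shift depends on letter class: consonant t→a is +7, but vowel u→e is +10. Vowels shift forward by 10 and consonants shift forward by 7.
On plasma: p(cons)+7=w, l(cons)+7=s, a(vowel)+10=k, s(cons)+7=z, m(cons)+7=t, a(vowel)+10=k.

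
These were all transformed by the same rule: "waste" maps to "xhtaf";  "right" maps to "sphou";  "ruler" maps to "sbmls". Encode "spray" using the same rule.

Shifts by position in waste: pos 0: w→x (+1), pos 1: a→h (+7), pos 2: s→t (+1), pos 3: t→a (+7) — repeating every 2. It's a Vigenère-style cipher with numeric key [1,7]: position i shifts by key[i mod 2].
For spray: s+1=t, p+7=w, r+1=s, a+7=h, y+1=z.

twshz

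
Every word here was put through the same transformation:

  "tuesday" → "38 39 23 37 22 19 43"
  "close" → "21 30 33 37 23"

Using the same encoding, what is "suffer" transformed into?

t is letter #20 and maps to 38: an offset of 18. The number is (letter's place in the alphabet, a=1) + 18.
Applying it to suffer: s=19→37, u=21→39, f=6→24, f=6→24, e=5→23, r=18→36.

37 39 24 24 23 36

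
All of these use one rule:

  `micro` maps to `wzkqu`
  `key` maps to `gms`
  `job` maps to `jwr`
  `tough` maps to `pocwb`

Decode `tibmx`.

petal

The output letters match the input read backwards, each shifted +8: micro reversed is orcim. Read the word backwards and shift each letter +8.
Reversing it on tibmx: shift back: t−8=l, i−8=a, b−8=t, m−8=e, x−8=p → latep; then reverse → petal.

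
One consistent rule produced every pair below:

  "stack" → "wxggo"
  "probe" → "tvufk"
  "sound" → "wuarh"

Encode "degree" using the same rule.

hkkvkk

The shift depends on letter class: consonant s→w is +4, but vowel a→g is +6. The rule splits by letter class: vowels +6, consonants +4.
Applying it to degree: d(cons)+4=h, e(vowel)+6=k, g(cons)+4=k, r(cons)+4=v, e(vowel)+6=k, e(vowel)+6=k.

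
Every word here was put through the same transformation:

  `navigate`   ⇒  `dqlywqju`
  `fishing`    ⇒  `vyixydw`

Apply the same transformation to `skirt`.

iayhj

Compare letters: n→d is +16, a→q is +16, v→l is +16 — a constant shift. Every letter moves 16 places later in the alphabet, wrapping around z→a.
Applying it to skirt: s+16=i, k+16=a, i+16=y, r+16=h, t+16=j.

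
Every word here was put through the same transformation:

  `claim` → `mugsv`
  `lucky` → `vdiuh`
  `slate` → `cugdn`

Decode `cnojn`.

Shifts by position in claim: pos 0: c→m (+10), pos 1: l→u (+9), pos 2: a→g (+6), pos 3: i→s (+10), pos 4: m→v (+9) — repeating every 3. It's a Vigenère-style cipher with numeric key [10,9,6]: position i shifts by key[i mod 3].
Reversing it on cnojn: c−10=s, n−9=e, o−6=i, j−10=z, n−9=e.

seize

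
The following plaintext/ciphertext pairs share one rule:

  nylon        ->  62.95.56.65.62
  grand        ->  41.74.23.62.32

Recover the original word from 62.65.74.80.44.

Each letter becomes 3×(its alphabet position, a=1..z=26) + 20.
Reversing it on 62.65.74.80.44: 62→(62−20)÷3=14=n, 65→(65−20)÷3=15=o, 74→(74−20)÷3=18=r, 80→(80−20)÷3=20=t, 44→(44−20)÷3=8=h.

north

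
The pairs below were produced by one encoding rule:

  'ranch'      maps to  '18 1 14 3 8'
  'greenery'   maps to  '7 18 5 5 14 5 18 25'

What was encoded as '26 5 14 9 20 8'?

r is letter #18 and maps to 18: an offset of 0. Each letter is replaced by its alphabet position (a=1, b=2, …, z=26).
Decoding 26 5 14 9 20 8: 26=z, 5=e, 14=n, 9=i, 20=t, 8=h.

zenith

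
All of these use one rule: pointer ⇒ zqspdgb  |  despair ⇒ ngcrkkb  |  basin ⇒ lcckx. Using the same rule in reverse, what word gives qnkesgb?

glacier

Shifts by position in pointer: pos 0: p→z (+10), pos 1: o→q (+2), pos 2: i→s (+10), pos 3: n→p (+2) — repeating every 2. The shifts repeat in a cycle of length 2: positions 0,1,… shift by +10, +2, then the pattern repeats.
Reversing it on qnkesgb: q−10=g, n−2=l, k−10=a, e−2=c, s−10=i, g−2=e, b−10=r.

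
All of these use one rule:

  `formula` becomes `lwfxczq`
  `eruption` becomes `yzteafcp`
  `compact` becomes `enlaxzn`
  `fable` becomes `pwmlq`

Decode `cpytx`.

miner

The output letters match the input read backwards, each shifted +11: formula reversed is alumrof. Read the word backwards and shift each letter +11.
Reversing it on cpytx: shift back: c−11=r, p−11=e, y−11=n, t−11=i, x−11=m → renim; then reverse → miner.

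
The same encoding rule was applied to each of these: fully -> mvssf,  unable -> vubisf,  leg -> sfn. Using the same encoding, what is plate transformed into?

The shift depends on letter class: consonant f→m is +7, but vowel u→v is +1. The rule splits by letter class: vowels +1, consonants +7.
Applying it to plate: p(cons)+7=w, l(cons)+7=s, a(vowel)+1=b, t(cons)+7=a, e(vowel)+1=f.

wsbaf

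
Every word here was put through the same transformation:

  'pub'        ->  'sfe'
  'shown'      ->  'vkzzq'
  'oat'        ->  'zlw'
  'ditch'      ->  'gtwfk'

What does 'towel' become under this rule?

The shift depends on letter class: consonant p→s is +3, but vowel u→f is +11. Two shifts are in play — +11 for a/e/i/o/u, +3 for every other letter.
Applying it to towel: t(cons)+3=w, o(vowel)+11=z, w(cons)+3=z, e(vowel)+11=p, l(cons)+3=o.

wzzpo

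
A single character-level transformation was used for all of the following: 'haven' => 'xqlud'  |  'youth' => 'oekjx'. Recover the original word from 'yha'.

irk

Compare letters: h→x is +16, a→q is +16, v→l is +16 — a constant shift. It's a constant shift of +16 (ROT16).
Decoding yha: y−16=i, h−16=r, a−16=k.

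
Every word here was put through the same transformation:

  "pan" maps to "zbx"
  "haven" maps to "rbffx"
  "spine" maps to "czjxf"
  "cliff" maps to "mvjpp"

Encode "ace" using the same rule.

Vowels shift forward by 1 and consonants shift forward by 10.
Applying it to ace: a(vowel)+1=b, c(cons)+10=m, e(vowel)+1=f.

bmf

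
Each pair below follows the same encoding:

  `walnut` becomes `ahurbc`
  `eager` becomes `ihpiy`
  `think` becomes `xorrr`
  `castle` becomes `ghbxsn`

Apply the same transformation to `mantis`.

Shifts by position in walnut: pos 0: w→a (+4), pos 1: a→h (+7), pos 2: l→u (+9), pos 3: n→r (+4), pos 4: u→b (+7), pos 5: t→c (+9) — repeating every 3. A repeating key of period 3 is used — shifts +4, +7, +9 over and over.
For mantis: m+4=q, a+7=h, n+9=w, t+4=x, i+7=p, s+9=b.

qhwxpb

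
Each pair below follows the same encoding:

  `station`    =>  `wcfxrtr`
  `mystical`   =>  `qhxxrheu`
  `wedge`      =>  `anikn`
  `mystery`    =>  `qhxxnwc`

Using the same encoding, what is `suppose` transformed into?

wdutxxi

The shifts repeat in a cycle of length 3: positions 0,1,… shift by +4, +9, +5, then the pattern repeats.
On suppose: s+4=w, u+9=d, p+5=u, p+4=t, o+9=x, s+5=x, e+4=i.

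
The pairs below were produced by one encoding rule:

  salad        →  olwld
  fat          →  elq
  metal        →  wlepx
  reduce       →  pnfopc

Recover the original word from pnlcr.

The output letters match the input read backwards, each shifted +11: salad reversed is dalas. Read the word backwards and shift each letter +11.
Decoding pnlcr: shift back: p−11=e, n−11=c, l−11=a, c−11=r, r−11=g → ecarg; then reverse → grace.

grace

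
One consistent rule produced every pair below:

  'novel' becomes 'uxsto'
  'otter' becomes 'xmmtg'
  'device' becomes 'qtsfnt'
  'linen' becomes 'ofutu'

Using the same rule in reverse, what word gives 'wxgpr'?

forum

n(13)→u(20) and o(14)→x(23) fit y≡3x+7 (mod 26); the inverse of 3 mod 26 is 9. Each letter's alphabet position (a=0..z=25) is mapped through 3·x+7 mod 26 — an affine cipher.
Reversing it on wxgpr: w(22)→9·(22−7)≡5=f; x(23)→9·(23−7)≡14=o; g(6)→9·(6−7)≡17=r; p(15)→9·(15−7)≡20=u; r(17)→9·(17−7)≡12=m (all mod 26).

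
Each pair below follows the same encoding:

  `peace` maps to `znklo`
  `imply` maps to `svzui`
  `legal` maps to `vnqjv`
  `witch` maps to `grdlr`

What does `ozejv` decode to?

Shifts by position in peace: pos 0: p→z (+10), pos 1: e→n (+9), pos 2: a→k (+10), pos 3: c→l (+9) — repeating every 2. The shifts repeat in a cycle of length 2: positions 0,1,… shift by +10, +9, then the pattern repeats.
Decoding ozejv: o−10=e, z−9=q, e−10=u, j−9=a, v−10=l.

equal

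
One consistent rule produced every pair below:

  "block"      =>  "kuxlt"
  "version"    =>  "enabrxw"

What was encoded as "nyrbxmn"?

episode

Every letter moves 9 places later in the alphabet, wrapping around z→a.
Reversing it on nyrbxmn: n−9=e, y−9=p, r−9=i, b−9=s, x−9=o, m−9=d, n−9=e.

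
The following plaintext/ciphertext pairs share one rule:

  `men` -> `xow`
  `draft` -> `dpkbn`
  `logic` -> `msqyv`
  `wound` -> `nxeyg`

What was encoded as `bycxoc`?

The output letters match the input read backwards, each shifted +10: men reversed is nem. Two steps: reverse the string, then apply a Caesar shift of +10.
Undoing it on bycxoc: shift back: b−10=r, y−10=o, c−10=s, x−10=n, o−10=e, c−10=s → rosnes; then reverse → sensor.

sensor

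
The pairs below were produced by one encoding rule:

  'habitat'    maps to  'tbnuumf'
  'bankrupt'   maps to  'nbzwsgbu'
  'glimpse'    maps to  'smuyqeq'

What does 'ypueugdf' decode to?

moisture

The shifts repeat in a cycle of length 3: positions 0,1,… shift by +12, +1, +12, then the pattern repeats.
Decoding ypueugdf: y−12=m, p−1=o, u−12=i, e−12=s, u−1=t, g−12=u, d−12=r, f−1=e.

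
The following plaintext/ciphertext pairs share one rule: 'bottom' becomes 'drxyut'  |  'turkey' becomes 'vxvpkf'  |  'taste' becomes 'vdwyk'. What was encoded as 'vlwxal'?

In bottom: b→d is +2, o→r is +3, t→x is +4, t→y is +5 — the shift increases by 1 each position. Letter i (0-indexed) is shifted by i+2, so successive shifts are 2, 3, 4, ….
Undoing it on vlwxal: v−2=t, l−3=i, w−4=s, x−5=s, a−6=u, l−7=e.

tissue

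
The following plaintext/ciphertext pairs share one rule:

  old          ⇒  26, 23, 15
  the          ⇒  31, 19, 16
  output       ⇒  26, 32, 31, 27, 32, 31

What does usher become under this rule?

o is letter #15 and maps to 26: an offset of 11. Each letter is replaced by its alphabet position (a=1..z=26) + 11.
Applying it to usher: u=21→32, s=19→30, h=8→19, e=5→16, r=18→29.

32, 30, 19, 16, 29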